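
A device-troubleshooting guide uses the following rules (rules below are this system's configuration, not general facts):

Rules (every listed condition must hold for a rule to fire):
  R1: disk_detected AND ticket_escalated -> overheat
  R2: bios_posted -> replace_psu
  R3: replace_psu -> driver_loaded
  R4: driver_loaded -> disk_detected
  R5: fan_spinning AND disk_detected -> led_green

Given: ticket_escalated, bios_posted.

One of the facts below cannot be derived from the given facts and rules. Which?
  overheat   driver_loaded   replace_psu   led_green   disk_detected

Round 1 — R2, derive replace_psu.
Round 2 — R3, derive driver_loaded.
Round 3 — R4, derive disk_detected.
Round 4 — R1, derive overheat.
Derived: replace_psu (round 1), overheat (round 4), disk_detected (round 3), driver_loaded (round 2). led_green never appears in any round.

led_green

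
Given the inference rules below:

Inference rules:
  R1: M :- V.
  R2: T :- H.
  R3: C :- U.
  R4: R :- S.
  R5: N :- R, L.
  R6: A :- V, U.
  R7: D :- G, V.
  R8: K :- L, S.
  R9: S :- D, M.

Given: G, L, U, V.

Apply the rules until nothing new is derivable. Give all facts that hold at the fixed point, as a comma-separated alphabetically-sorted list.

A, C, D, G, K, L, M, N, R, S, U, V

Round 1: R1 [M :- V.]; R3 [C :- U.]; R6 [A :- V, U.]; R7 [D :- G, V.]. New: M, C, A, D.
Round 2: R9 [S :- D, M.]. New: S.
Round 3: R4 [R :- S.]; R8 [K :- L, S.]. New: R, K.
Round 4: R5 [N :- R, L.]. New: N.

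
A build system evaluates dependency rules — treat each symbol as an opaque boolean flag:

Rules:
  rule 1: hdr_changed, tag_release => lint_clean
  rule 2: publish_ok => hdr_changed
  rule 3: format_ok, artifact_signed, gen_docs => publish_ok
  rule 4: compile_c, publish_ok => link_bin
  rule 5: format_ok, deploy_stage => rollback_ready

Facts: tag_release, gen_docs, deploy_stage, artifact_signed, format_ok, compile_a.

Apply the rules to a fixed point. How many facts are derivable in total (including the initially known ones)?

10

Round 1 fires rule 3, rule 5, giving publish_ok, rollback_ready.
Round 2 fires rule 2, giving hdr_changed.
Round 3 fires rule 1, giving lint_clean.
Closure: {artifact_signed, compile_a, deploy_stage, format_ok, gen_docs, hdr_changed, lint_clean, publish_ok, rollback_ready, tag_release} — 10 facts.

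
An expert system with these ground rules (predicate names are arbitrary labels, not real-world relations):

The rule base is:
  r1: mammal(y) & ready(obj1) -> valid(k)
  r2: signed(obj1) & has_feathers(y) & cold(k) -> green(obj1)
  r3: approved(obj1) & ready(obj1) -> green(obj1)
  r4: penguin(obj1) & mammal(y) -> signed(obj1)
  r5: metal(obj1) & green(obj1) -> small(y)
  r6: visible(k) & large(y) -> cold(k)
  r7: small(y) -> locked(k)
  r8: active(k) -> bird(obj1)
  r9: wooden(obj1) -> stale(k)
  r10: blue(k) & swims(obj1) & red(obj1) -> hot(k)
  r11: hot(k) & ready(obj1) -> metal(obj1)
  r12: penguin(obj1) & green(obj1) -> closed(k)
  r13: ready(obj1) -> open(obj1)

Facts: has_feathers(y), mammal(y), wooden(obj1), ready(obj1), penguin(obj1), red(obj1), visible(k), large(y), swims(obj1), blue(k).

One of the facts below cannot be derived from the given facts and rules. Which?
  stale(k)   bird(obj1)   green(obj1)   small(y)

bird(obj1)

Round 1: r1 [mammal(y) & ready(obj1) -> valid(k)]; r4 [penguin(obj1) & mammal(y) -> signed(obj1)]; r6 [visible(k) & large(y) -> cold(k)]; r9 [wooden(obj1) -> stale(k)]; r10 [blue(k) & swims(obj1) & red(obj1) -> hot(k)]; r13 [ready(obj1) -> open(obj1)]. New: valid(k), signed(obj1), cold(k), stale(k), hot(k), open(obj1).
Round 2: r2 [signed(obj1) & has_feathers(y) & cold(k) -> green(obj1)]; r11 [hot(k) & ready(obj1) -> metal(obj1)]. New: green(obj1), metal(obj1).
Round 3: r5 [metal(obj1) & green(obj1) -> small(y)]; r12 [penguin(obj1) & green(obj1) -> closed(k)]. New: small(y), closed(k).
Round 4: r7 [small(y) -> locked(k)]. New: locked(k).
Derived: stale(k) (round 1), green(obj1) (round 2), small(y) (round 3). bird(obj1) never appears in any round.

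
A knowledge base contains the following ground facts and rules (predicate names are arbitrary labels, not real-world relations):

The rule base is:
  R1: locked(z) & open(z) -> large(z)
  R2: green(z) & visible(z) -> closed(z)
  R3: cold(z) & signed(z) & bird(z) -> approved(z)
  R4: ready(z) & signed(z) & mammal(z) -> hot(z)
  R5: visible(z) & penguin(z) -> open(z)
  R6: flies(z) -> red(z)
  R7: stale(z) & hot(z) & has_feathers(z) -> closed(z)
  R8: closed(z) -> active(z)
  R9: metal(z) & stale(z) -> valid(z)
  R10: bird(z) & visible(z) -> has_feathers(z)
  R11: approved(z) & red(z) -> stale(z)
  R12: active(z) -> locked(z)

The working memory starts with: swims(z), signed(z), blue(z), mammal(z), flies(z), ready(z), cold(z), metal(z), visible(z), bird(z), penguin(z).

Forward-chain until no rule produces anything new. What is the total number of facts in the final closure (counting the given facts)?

Round 1: R3 [cold(z) & signed(z) & bird(z) -> approved(z)]; R4 [ready(z) & signed(z) & mammal(z) -> hot(z)]; R5 [visible(z) & penguin(z) -> open(z)]; R6 [flies(z) -> red(z)]; R10 [bird(z) & visible(z) -> has_feathers(z)]. New: approved(z), hot(z), open(z), red(z), has_feathers(z).
Round 2: R11 [approved(z) & red(z) -> stale(z)]. New: stale(z).
Round 3: R7 [stale(z) & hot(z) & has_feathers(z) -> closed(z)]; R9 [metal(z) & stale(z) -> valid(z)]. New: closed(z), valid(z).
Round 4: R8 [closed(z) -> active(z)]. New: active(z).
Round 5: R12 [active(z) -> locked(z)]. New: locked(z).
Round 6: R1 [locked(z) & open(z) -> large(z)]. New: large(z).
Closure: {active(z), approved(z), bird(z), blue(z), closed(z), cold(z), flies(z), has_feathers(z), hot(z), large(z), locked(z), mammal(z), metal(z), open(z), penguin(z), ready(z), red(z), signed(z), stale(z), swims(z), valid(z), visible(z)} — 22 facts.

22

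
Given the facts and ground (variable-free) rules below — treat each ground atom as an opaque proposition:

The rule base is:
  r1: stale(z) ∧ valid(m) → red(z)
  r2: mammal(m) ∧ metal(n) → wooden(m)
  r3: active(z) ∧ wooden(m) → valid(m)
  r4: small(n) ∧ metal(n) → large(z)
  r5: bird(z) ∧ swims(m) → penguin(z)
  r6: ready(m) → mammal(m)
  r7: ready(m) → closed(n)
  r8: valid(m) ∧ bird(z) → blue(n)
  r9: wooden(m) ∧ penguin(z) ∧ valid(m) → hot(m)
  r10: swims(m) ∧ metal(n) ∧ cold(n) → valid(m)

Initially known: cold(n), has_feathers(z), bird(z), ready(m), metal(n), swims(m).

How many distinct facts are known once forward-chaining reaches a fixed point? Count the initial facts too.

13

Round 1 — r5, r6, r7, r10, derive penguin(z), mammal(m), closed(n), valid(m).
Round 2 — r2, r8, derive wooden(m), blue(n).
Round 3 — r9, derive hot(m).
Closure: {bird(z), blue(n), closed(n), cold(n), has_feathers(z), hot(m), mammal(m), metal(n), penguin(z), ready(m), swims(m), valid(m), wooden(m)} — 13 facts.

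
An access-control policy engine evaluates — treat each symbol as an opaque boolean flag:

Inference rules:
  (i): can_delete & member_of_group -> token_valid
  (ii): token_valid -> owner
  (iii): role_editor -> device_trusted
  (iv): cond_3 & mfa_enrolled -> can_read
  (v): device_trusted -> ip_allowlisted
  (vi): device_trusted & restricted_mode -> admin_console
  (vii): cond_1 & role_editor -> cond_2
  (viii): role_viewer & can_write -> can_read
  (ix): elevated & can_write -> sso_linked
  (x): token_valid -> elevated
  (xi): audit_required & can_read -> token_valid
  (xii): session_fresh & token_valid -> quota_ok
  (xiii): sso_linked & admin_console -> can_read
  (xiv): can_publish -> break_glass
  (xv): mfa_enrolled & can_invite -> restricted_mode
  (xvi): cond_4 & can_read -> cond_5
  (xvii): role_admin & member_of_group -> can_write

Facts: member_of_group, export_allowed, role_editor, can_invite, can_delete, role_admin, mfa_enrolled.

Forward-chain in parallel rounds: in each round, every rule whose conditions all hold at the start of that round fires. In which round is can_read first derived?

Round 1: (i) [can_delete & member_of_group -> token_valid]; (iii) [role_editor -> device_trusted]; (xv) [mfa_enrolled & can_invite -> restricted_mode]; (xvii) [role_admin & member_of_group -> can_write]. Adds token_valid, device_trusted, restricted_mode, can_write.
Round 2: (ii) [token_valid -> owner]; (v) [device_trusted -> ip_allowlisted]; (vi) [device_trusted & restricted_mode -> admin_console]; (x) [token_valid -> elevated]. Adds owner, ip_allowlisted, admin_console, elevated.
Round 3: (ix) [elevated & can_write -> sso_linked]. Adds sso_linked.
Round 4: (xiii) [sso_linked & admin_console -> can_read]. Adds can_read.
can_read first appears in round 4.

4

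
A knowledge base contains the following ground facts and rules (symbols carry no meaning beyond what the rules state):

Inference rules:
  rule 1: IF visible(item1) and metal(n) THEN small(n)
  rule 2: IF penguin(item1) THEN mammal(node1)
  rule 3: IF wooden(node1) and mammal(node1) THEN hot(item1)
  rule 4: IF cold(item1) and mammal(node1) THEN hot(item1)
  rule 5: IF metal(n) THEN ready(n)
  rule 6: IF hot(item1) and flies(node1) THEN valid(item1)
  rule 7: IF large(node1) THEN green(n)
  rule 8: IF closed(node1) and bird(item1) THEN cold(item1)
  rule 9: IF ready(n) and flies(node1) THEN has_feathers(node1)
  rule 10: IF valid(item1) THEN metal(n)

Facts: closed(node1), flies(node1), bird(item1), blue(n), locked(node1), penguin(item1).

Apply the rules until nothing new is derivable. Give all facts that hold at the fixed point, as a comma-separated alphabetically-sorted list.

bird(item1), blue(n), closed(node1), cold(item1), flies(node1), has_feathers(node1), hot(item1), locked(node1), mammal(node1), metal(n), penguin(item1), ready(n), valid(item1)

Round 1 — rule 2, rule 8, derive mammal(node1), cold(item1).
Round 2 — rule 4, derive hot(item1).
Round 3 — rule 6, derive valid(item1).
Round 4 — rule 10, derive metal(n).
Round 5 — rule 5, derive ready(n).
Round 6 — rule 9, derive has_feathers(node1).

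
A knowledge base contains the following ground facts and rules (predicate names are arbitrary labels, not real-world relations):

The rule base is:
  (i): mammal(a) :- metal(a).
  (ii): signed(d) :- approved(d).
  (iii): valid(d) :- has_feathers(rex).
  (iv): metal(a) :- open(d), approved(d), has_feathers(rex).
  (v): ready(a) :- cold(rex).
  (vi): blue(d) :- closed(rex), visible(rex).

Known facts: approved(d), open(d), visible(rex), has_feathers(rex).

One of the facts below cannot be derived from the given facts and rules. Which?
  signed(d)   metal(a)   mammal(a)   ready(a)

ready(a)

[1] (ii) [signed(d) :- approved(d).]; (iii) [valid(d) :- has_feathers(rex).]; (iv) [metal(a) :- open(d), approved(d), has_feathers(rex).]. ⇒ new: signed(d), valid(d), metal(a).
[2] (i) [mammal(a) :- metal(a).]. ⇒ new: mammal(a).
Derived: metal(a) (round 1), signed(d) (round 1), mammal(a) (round 2). ready(a) never appears in any round.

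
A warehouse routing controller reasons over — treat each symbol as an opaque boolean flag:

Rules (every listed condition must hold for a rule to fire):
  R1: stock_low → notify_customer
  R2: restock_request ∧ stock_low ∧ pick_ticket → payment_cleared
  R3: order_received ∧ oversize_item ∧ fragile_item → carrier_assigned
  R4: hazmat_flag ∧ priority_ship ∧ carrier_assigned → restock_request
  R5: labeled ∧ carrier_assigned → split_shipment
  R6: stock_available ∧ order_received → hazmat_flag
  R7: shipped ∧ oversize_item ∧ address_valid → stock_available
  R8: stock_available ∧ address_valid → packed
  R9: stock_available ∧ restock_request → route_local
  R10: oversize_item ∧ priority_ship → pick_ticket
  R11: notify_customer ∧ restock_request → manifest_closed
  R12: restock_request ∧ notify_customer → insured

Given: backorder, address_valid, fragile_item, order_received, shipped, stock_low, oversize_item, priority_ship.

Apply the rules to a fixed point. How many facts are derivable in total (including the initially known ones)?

19

[1] R1 [stock_low → notify_customer]; R3 [order_received ∧ oversize_item ∧ fragile_item → carrier_assigned]; R7 [shipped ∧ oversize_item ∧ address_valid → stock_available]; R10 [oversize_item ∧ priority_ship → pick_ticket]. ⇒ new: notify_customer, carrier_assigned, stock_available, pick_ticket.
[2] R6 [stock_available ∧ order_received → hazmat_flag]; R8 [stock_available ∧ address_valid → packed]. ⇒ new: hazmat_flag, packed.
[3] R4 [hazmat_flag ∧ priority_ship ∧ carrier_assigned → restock_request]. ⇒ new: restock_request.
[4] R2 [restock_request ∧ stock_low ∧ pick_ticket → payment_cleared]; R9 [stock_available ∧ restock_request → route_local]; R11 [notify_customer ∧ restock_request → manifest_closed]; R12 [restock_request ∧ notify_customer → insured]. ⇒ new: payment_cleared, route_local, manifest_closed, insured.
Closure: {address_valid, backorder, carrier_assigned, fragile_item, hazmat_flag, insured, manifest_closed, notify_customer, order_received, oversize_item, packed, payment_cleared, pick_ticket, priority_ship, restock_request, route_local, shipped, stock_available, stock_low} — 19 facts.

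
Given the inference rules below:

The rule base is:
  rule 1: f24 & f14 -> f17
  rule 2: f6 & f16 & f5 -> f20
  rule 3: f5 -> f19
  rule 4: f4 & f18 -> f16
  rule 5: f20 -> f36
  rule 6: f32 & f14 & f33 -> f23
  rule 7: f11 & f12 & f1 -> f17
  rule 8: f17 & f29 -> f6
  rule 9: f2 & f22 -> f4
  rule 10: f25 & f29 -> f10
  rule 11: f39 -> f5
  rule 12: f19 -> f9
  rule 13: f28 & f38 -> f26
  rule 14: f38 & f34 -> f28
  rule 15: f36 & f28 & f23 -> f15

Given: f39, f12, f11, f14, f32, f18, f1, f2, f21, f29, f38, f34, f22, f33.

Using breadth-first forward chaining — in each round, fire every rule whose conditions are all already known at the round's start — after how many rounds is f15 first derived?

Round 1: rule 6 [f32 & f14 & f33 -> f23]; rule 7 [f11 & f12 & f1 -> f17]; rule 9 [f2 & f22 -> f4]; rule 11 [f39 -> f5]; rule 14 [f38 & f34 -> f28]. Adds f23, f17, f4, f5, f28.
Round 2: rule 3 [f5 -> f19]; rule 4 [f4 & f18 -> f16]; rule 8 [f17 & f29 -> f6]; rule 13 [f28 & f38 -> f26]. Adds f19, f16, f6, f26.
Round 3: rule 2 [f6 & f16 & f5 -> f20]; rule 12 [f19 -> f9]. Adds f20, f9.
Round 4: rule 5 [f20 -> f36]. Adds f36.
Round 5: rule 15 [f36 & f28 & f23 -> f15]. Adds f15.
f15 first appears in round 5.

5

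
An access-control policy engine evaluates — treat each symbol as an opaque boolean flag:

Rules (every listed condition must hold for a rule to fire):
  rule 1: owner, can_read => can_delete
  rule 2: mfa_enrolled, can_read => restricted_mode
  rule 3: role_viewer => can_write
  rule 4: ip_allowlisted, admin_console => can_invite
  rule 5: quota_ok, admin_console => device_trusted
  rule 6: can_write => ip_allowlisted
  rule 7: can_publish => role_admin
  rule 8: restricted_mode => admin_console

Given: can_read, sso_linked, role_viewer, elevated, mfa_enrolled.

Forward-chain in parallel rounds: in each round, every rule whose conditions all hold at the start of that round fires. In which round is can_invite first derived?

Round 1 fires rule 2, rule 3, giving restricted_mode, can_write.
Round 2 fires rule 6, rule 8, giving ip_allowlisted, admin_console.
Round 3 fires rule 4, giving can_invite.
can_invite first appears in round 3.

3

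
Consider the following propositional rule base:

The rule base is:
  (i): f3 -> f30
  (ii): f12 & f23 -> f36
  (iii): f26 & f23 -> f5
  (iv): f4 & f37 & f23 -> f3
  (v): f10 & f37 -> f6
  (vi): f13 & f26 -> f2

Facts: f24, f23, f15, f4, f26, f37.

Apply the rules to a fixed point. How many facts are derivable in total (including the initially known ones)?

9

Round 1 — (iii), (iv), derive f5, f3.
Round 2 — (i), derive f30.
Closure: {f15, f23, f24, f26, f3, f30, f37, f4, f5} — 9 facts.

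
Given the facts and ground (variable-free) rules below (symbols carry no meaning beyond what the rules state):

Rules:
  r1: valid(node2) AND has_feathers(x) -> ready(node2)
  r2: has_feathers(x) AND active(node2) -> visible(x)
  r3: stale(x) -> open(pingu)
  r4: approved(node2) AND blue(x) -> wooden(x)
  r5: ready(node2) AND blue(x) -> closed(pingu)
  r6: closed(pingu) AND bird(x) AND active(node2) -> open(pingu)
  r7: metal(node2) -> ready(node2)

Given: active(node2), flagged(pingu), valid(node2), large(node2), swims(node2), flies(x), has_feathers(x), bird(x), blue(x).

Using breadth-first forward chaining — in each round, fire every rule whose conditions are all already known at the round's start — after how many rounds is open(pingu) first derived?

Round 1 fires r1, r2, giving ready(node2), visible(x).
Round 2 fires r5, giving closed(pingu).
Round 3 fires r6, giving open(pingu).
open(pingu) first appears in round 3.

3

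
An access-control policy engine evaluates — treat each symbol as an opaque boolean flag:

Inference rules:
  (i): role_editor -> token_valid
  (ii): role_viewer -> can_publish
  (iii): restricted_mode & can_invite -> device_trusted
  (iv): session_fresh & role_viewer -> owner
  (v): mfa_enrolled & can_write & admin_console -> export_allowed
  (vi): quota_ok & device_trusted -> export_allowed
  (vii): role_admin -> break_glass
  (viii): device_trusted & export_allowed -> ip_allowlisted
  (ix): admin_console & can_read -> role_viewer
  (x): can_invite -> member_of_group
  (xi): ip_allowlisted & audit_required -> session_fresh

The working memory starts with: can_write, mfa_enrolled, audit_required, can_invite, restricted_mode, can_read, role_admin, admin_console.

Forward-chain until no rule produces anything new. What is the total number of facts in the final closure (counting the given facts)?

17

Round 1 — (iii), (v), (vii), (ix), (x), derive device_trusted, export_allowed, break_glass, role_viewer, member_of_group.
Round 2 — (ii), (viii), derive can_publish, ip_allowlisted.
Round 3 — (xi), derive session_fresh.
Round 4 — (iv), derive owner.
Closure: {admin_console, audit_required, break_glass, can_invite, can_publish, can_read, can_write, device_trusted, export_allowed, ip_allowlisted, member_of_group, mfa_enrolled, owner, restricted_mode, role_admin, role_viewer, session_fresh} — 17 facts.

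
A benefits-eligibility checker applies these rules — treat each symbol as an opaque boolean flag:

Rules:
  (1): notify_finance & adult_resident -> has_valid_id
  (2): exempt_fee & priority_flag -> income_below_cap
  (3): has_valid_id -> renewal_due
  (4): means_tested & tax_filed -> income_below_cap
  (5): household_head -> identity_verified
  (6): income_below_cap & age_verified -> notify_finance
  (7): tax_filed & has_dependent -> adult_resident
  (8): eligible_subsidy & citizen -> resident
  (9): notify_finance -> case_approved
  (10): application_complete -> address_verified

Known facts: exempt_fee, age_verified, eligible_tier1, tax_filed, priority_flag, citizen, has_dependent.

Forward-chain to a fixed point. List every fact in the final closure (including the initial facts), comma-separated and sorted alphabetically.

Round 1 fires (2), (7), giving income_below_cap, adult_resident.
Round 2 fires (6), giving notify_finance.
Round 3 fires (1), (9), giving has_valid_id, case_approved.
Round 4 fires (3), giving renewal_due.

adult_resident, age_verified, case_approved, citizen, eligible_tier1, exempt_fee, has_dependent, has_valid_id, income_below_cap, notify_finance, priority_flag, renewal_due, tax_filed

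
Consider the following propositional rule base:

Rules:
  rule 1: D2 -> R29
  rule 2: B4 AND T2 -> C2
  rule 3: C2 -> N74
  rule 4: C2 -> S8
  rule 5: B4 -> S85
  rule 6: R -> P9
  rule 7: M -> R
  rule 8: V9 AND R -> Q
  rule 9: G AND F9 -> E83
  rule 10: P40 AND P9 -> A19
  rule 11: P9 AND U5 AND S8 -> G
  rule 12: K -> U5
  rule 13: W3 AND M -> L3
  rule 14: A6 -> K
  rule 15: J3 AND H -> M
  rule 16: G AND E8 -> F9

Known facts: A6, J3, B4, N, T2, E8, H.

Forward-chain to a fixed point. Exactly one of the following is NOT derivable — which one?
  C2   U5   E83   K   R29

R29

Round 1 fires rule 2, rule 5, rule 14, rule 15, giving C2, S85, K, M.
Round 2 fires rule 3, rule 4, rule 7, rule 12, giving N74, S8, R, U5.
Round 3 fires rule 6, giving P9.
Round 4 fires rule 11, giving G.
Round 5 fires rule 16, giving F9.
Round 6 fires rule 9, giving E83.
Derived: E83 (round 6), U5 (round 2), C2 (round 1), K (round 1). R29 never appears in any round.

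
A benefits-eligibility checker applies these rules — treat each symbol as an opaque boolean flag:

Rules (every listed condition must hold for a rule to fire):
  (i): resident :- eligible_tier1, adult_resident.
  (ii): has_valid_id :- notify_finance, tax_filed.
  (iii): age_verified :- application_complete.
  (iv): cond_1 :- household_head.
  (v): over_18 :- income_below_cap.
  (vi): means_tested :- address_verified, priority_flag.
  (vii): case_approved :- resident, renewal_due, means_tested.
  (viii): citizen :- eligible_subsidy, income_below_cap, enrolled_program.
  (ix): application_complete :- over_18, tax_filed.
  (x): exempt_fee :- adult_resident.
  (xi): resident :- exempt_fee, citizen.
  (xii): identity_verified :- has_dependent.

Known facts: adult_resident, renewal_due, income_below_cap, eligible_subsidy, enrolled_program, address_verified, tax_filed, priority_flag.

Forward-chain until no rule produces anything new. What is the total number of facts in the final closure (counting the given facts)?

16

Round 1: (v) [over_18 :- income_below_cap.]; (vi) [means_tested :- address_verified, priority_flag.]; (viii) [citizen :- eligible_subsidy, income_below_cap, enrolled_program.]; (x) [exempt_fee :- adult_resident.]. Adds over_18, means_tested, citizen, exempt_fee.
Round 2: (ix) [application_complete :- over_18, tax_filed.]; (xi) [resident :- exempt_fee, citizen.]. Adds application_complete, resident.
Round 3: (iii) [age_verified :- application_complete.]; (vii) [case_approved :- resident, renewal_due, means_tested.]. Adds age_verified, case_approved.
Closure: {address_verified, adult_resident, age_verified, application_complete, case_approved, citizen, eligible_subsidy, enrolled_program, exempt_fee, income_below_cap, means_tested, over_18, priority_flag, renewal_due, resident, tax_filed} — 16 facts.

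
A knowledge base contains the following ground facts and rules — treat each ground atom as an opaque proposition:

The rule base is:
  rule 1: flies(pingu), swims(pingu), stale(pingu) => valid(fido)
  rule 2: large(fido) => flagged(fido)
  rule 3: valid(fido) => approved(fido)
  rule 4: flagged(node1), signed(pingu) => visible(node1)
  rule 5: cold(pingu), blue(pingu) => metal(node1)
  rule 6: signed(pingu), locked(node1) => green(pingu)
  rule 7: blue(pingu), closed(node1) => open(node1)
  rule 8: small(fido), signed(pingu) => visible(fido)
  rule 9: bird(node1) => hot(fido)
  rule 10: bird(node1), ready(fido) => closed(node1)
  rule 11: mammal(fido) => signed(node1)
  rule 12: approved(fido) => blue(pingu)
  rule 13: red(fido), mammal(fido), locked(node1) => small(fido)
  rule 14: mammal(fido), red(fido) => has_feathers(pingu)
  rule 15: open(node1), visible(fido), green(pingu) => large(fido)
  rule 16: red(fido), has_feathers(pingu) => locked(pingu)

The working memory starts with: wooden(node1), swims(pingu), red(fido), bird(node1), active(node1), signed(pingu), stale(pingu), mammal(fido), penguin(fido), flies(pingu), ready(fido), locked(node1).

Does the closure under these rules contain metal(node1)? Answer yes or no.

no

Round 1 — rule 1, rule 6, rule 9, rule 10, rule 11, rule 13, rule 14, derive valid(fido), green(pingu), hot(fido), closed(node1), signed(node1), small(fido), has_feathers(pingu).
Round 2 — rule 3, rule 8, rule 16, derive approved(fido), visible(fido), locked(pingu).
Round 3 — rule 12, derive blue(pingu).
Round 4 — rule 7, derive open(node1).
Round 5 — rule 15, derive large(fido).
Round 6 — rule 2, derive flagged(fido).
Fixed point reached. metal(node1) is concluded only by rule 5; rule 5 needs cold(pingu) (never derived).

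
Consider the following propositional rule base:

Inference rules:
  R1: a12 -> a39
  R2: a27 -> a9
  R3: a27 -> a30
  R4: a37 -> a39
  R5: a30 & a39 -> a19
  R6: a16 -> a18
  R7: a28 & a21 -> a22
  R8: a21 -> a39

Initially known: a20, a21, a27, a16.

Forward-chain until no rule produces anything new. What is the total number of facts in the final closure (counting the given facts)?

9

Round 1: R2 [a27 -> a9]; R3 [a27 -> a30]; R6 [a16 -> a18]; R8 [a21 -> a39]. Adds a9, a30, a18, a39.
Round 2: R5 [a30 & a39 -> a19]. Adds a19.
Closure: {a16, a18, a19, a20, a21, a27, a30, a39, a9} — 9 facts.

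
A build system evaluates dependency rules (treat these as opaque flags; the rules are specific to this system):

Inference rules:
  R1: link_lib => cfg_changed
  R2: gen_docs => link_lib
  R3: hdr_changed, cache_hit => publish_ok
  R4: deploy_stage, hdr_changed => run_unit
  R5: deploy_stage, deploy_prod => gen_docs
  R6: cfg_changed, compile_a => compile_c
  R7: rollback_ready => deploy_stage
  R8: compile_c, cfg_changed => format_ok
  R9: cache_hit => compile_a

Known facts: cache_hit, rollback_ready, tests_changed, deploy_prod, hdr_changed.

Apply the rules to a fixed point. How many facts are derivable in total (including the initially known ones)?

14

[1] R3 [hdr_changed, cache_hit => publish_ok]; R7 [rollback_ready => deploy_stage]; R9 [cache_hit => compile_a]. ⇒ new: publish_ok, deploy_stage, compile_a.
[2] R4 [deploy_stage, hdr_changed => run_unit]; R5 [deploy_stage, deploy_prod => gen_docs]. ⇒ new: run_unit, gen_docs.
[3] R2 [gen_docs => link_lib]. ⇒ new: link_lib.
[4] R1 [link_lib => cfg_changed]. ⇒ new: cfg_changed.
[5] R6 [cfg_changed, compile_a => compile_c]. ⇒ new: compile_c.
[6] R8 [compile_c, cfg_changed => format_ok]. ⇒ new: format_ok.
Closure: {cache_hit, cfg_changed, compile_a, compile_c, deploy_prod, deploy_stage, format_ok, gen_docs, hdr_changed, link_lib, publish_ok, rollback_ready, run_unit, tests_changed} — 14 facts.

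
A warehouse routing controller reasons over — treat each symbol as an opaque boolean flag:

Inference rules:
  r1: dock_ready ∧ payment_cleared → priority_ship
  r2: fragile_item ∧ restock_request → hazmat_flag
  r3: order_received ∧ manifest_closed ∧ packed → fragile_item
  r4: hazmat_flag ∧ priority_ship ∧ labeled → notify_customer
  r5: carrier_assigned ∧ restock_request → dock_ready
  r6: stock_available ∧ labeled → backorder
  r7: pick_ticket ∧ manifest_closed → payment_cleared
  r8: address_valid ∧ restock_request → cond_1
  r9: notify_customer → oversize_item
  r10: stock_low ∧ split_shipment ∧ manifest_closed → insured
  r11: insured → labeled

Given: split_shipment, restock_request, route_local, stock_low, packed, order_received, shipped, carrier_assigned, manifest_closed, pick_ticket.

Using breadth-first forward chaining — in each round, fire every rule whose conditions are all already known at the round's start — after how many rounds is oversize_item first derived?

4

Round 1: r3 [order_received ∧ manifest_closed ∧ packed → fragile_item]; r5 [carrier_assigned ∧ restock_request → dock_ready]; r7 [pick_ticket ∧ manifest_closed → payment_cleared]; r10 [stock_low ∧ split_shipment ∧ manifest_closed → insured]. Adds fragile_item, dock_ready, payment_cleared, insured.
Round 2: r1 [dock_ready ∧ payment_cleared → priority_ship]; r2 [fragile_item ∧ restock_request → hazmat_flag]; r11 [insured → labeled]. Adds priority_ship, hazmat_flag, labeled.
Round 3: r4 [hazmat_flag ∧ priority_ship ∧ labeled → notify_customer]. Adds notify_customer.
Round 4: r9 [notify_customer → oversize_item]. Adds oversize_item.
oversize_item first appears in round 4.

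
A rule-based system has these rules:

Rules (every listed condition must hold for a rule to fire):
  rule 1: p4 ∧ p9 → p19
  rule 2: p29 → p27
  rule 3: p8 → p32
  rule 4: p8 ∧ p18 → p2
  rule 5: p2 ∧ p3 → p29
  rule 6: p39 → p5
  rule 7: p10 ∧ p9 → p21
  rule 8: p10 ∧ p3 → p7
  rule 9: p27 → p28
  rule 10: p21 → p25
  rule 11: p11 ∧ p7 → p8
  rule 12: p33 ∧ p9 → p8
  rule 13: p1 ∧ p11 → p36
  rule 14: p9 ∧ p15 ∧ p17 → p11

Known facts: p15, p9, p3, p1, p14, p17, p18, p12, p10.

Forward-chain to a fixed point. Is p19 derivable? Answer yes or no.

no

Round 1: rule 7 [p10 ∧ p9 → p21]; rule 8 [p10 ∧ p3 → p7]; rule 14 [p9 ∧ p15 ∧ p17 → p11]. Adds p21, p7, p11.
Round 2: rule 10 [p21 → p25]; rule 11 [p11 ∧ p7 → p8]; rule 13 [p1 ∧ p11 → p36]. Adds p25, p8, p36.
Round 3: rule 3 [p8 → p32]; rule 4 [p8 ∧ p18 → p2]. Adds p32, p2.
Round 4: rule 5 [p2 ∧ p3 → p29]. Adds p29.
Round 5: rule 2 [p29 → p27]. Adds p27.
Round 6: rule 9 [p27 → p28]. Adds p28.
Fixed point reached. p19 is concluded only by rule 1; rule 1 needs p4 (never derived).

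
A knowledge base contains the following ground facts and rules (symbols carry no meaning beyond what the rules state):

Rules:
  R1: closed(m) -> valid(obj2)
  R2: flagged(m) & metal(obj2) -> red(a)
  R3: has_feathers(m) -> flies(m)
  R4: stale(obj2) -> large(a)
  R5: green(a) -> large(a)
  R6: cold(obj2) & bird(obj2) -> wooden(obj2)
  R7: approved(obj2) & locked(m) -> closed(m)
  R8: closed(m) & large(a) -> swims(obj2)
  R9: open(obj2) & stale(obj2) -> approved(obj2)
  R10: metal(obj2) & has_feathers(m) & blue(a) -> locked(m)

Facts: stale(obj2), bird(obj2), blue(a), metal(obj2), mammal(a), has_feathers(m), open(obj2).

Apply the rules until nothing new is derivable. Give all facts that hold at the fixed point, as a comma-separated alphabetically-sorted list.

Round 1 — R3, R4, R9, R10, derive flies(m), large(a), approved(obj2), locked(m).
Round 2 — R7, derive closed(m).
Round 3 — R1, R8, derive valid(obj2), swims(obj2).

approved(obj2), bird(obj2), blue(a), closed(m), flies(m), has_feathers(m), large(a), locked(m), mammal(a), metal(obj2), open(obj2), stale(obj2), swims(obj2), valid(obj2)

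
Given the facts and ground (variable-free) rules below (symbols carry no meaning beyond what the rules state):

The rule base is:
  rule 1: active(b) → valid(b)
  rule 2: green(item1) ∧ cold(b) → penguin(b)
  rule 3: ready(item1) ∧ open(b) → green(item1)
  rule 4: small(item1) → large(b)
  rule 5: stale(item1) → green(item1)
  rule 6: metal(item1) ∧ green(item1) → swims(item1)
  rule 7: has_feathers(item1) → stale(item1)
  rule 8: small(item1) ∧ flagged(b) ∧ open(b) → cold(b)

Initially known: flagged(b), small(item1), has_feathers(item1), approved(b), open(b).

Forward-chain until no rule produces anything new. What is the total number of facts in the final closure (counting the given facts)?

10

Round 1 fires rule 4, rule 7, rule 8, giving large(b), stale(item1), cold(b).
Round 2 fires rule 5, giving green(item1).
Round 3 fires rule 2, giving penguin(b).
Closure: {approved(b), cold(b), flagged(b), green(item1), has_feathers(item1), large(b), open(b), penguin(b), small(item1), stale(item1)} — 10 facts.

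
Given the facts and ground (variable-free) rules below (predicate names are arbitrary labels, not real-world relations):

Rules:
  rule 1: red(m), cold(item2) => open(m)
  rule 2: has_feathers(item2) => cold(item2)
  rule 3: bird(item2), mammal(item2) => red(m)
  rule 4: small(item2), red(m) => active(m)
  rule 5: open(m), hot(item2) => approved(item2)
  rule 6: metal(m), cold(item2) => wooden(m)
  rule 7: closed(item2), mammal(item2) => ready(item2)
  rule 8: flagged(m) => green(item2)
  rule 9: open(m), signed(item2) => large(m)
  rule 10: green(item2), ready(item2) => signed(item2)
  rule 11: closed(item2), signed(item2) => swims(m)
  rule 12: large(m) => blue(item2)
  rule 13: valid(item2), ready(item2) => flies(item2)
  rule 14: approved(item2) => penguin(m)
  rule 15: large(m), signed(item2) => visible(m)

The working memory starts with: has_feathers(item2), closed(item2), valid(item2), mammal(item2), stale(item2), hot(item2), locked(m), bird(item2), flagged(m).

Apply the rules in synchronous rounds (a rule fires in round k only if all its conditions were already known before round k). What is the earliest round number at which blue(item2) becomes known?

4

[1] rule 2 [has_feathers(item2) => cold(item2)]; rule 3 [bird(item2), mammal(item2) => red(m)]; rule 7 [closed(item2), mammal(item2) => ready(item2)]; rule 8 [flagged(m) => green(item2)]. ⇒ new: cold(item2), red(m), ready(item2), green(item2).
[2] rule 1 [red(m), cold(item2) => open(m)]; rule 10 [green(item2), ready(item2) => signed(item2)]; rule 13 [valid(item2), ready(item2) => flies(item2)]. ⇒ new: open(m), signed(item2), flies(item2).
[3] rule 5 [open(m), hot(item2) => approved(item2)]; rule 9 [open(m), signed(item2) => large(m)]; rule 11 [closed(item2), signed(item2) => swims(m)]. ⇒ new: approved(item2), large(m), swims(m).
[4] rule 12 [large(m) => blue(item2)]; rule 14 [approved(item2) => penguin(m)]; rule 15 [large(m), signed(item2) => visible(m)]. ⇒ new: blue(item2), penguin(m), visible(m).
blue(item2) first appears in round 4.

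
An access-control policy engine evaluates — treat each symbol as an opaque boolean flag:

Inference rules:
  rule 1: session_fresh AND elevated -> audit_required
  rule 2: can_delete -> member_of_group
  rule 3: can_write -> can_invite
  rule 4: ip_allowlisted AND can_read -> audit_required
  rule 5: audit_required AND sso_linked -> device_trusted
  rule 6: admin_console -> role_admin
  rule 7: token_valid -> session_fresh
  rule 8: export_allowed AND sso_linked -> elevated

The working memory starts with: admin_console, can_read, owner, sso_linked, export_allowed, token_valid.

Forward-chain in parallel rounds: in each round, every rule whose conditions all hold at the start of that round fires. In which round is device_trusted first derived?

Round 1: rule 6 [admin_console -> role_admin]; rule 7 [token_valid -> session_fresh]; rule 8 [export_allowed AND sso_linked -> elevated]. New: role_admin, session_fresh, elevated.
Round 2: rule 1 [session_fresh AND elevated -> audit_required]. New: audit_required.
Round 3: rule 5 [audit_required AND sso_linked -> device_trusted]. New: device_trusted.
device_trusted first appears in round 3.

3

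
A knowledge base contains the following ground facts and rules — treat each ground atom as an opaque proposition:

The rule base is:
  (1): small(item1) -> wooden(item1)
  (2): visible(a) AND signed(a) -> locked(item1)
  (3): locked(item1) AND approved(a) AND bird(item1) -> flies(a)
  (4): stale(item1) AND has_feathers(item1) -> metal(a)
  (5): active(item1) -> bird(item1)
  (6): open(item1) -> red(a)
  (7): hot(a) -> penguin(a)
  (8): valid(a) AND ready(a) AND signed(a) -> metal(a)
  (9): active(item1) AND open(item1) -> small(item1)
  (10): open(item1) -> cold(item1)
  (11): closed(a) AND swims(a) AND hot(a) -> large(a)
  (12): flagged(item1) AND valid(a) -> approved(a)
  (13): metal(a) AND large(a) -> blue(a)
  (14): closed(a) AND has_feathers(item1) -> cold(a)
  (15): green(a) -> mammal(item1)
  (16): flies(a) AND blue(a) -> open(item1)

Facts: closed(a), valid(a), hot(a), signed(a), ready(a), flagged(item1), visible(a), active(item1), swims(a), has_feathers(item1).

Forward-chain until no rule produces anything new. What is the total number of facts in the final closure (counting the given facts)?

24

[1] (2) [visible(a) AND signed(a) -> locked(item1)]; (5) [active(item1) -> bird(item1)]; (7) [hot(a) -> penguin(a)]; (8) [valid(a) AND ready(a) AND signed(a) -> metal(a)]; (11) [closed(a) AND swims(a) AND hot(a) -> large(a)]; (12) [flagged(item1) AND valid(a) -> approved(a)]; (14) [closed(a) AND has_feathers(item1) -> cold(a)]. ⇒ new: locked(item1), bird(item1), penguin(a), metal(a), large(a), approved(a), cold(a).
[2] (3) [locked(item1) AND approved(a) AND bird(item1) -> flies(a)]; (13) [metal(a) AND large(a) -> blue(a)]. ⇒ new: flies(a), blue(a).
[3] (16) [flies(a) AND blue(a) -> open(item1)]. ⇒ new: open(item1).
[4] (6) [open(item1) -> red(a)]; (9) [active(item1) AND open(item1) -> small(item1)]; (10) [open(item1) -> cold(item1)]. ⇒ new: red(a), small(item1), cold(item1).
[5] (1) [small(item1) -> wooden(item1)]. ⇒ new: wooden(item1).
Closure: {active(item1), approved(a), bird(item1), blue(a), closed(a), cold(a), cold(item1), flagged(item1), flies(a), has_feathers(item1), hot(a), large(a), locked(item1), metal(a), open(item1), penguin(a), ready(a), red(a), signed(a), small(item1), swims(a), valid(a), visible(a), wooden(item1)} — 24 facts.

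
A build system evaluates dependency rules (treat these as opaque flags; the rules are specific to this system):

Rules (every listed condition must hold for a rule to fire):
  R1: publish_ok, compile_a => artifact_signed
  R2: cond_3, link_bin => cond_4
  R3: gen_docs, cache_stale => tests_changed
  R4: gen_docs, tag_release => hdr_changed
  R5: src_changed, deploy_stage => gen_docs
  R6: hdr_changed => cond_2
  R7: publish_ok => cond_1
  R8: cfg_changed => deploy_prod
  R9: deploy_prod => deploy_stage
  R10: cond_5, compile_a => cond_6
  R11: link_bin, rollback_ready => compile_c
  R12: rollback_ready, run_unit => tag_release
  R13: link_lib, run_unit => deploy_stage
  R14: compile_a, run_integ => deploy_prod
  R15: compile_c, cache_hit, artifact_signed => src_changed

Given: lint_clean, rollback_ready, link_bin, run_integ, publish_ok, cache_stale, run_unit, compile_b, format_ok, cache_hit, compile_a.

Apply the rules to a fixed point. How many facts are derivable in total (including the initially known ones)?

Round 1: R1 [publish_ok, compile_a => artifact_signed]; R7 [publish_ok => cond_1]; R11 [link_bin, rollback_ready => compile_c]; R12 [rollback_ready, run_unit => tag_release]; R14 [compile_a, run_integ => deploy_prod]. New: artifact_signed, cond_1, compile_c, tag_release, deploy_prod.
Round 2: R9 [deploy_prod => deploy_stage]; R15 [compile_c, cache_hit, artifact_signed => src_changed]. New: deploy_stage, src_changed.
Round 3: R5 [src_changed, deploy_stage => gen_docs]. New: gen_docs.
Round 4: R3 [gen_docs, cache_stale => tests_changed]; R4 [gen_docs, tag_release => hdr_changed]. New: tests_changed, hdr_changed.
Round 5: R6 [hdr_changed => cond_2]. New: cond_2.
Closure: {artifact_signed, cache_hit, cache_stale, compile_a, compile_b, compile_c, cond_1, cond_2, deploy_prod, deploy_stage, format_ok, gen_docs, hdr_changed, link_bin, lint_clean, publish_ok, rollback_ready, run_integ, run_unit, src_changed, tag_release, tests_changed} — 22 facts.

22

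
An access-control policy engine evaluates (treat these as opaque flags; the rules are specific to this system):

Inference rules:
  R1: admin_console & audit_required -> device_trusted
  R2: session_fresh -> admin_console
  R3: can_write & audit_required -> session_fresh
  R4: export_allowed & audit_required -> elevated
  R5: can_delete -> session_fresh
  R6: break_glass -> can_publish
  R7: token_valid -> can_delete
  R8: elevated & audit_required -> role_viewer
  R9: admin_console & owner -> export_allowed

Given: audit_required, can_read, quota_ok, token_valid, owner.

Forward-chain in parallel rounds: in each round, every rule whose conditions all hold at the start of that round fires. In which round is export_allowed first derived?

[1] R7 [token_valid -> can_delete]. ⇒ new: can_delete.
[2] R5 [can_delete -> session_fresh]. ⇒ new: session_fresh.
[3] R2 [session_fresh -> admin_console]. ⇒ new: admin_console.
[4] R1 [admin_console & audit_required -> device_trusted]; R9 [admin_console & owner -> export_allowed]. ⇒ new: device_trusted, export_allowed.
export_allowed first appears in round 4.

4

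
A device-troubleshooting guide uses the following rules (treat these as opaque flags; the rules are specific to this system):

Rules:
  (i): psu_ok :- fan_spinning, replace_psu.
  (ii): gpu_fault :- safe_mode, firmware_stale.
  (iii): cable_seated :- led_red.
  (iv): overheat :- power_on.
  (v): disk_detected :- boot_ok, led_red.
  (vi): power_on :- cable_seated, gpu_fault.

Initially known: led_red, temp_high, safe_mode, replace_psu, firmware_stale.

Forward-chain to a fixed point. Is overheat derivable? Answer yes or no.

Round 1: (ii) [gpu_fault :- safe_mode, firmware_stale.]; (iii) [cable_seated :- led_red.]. New: gpu_fault, cable_seated.
Round 2: (vi) [power_on :- cable_seated, gpu_fault.]. New: power_on.
Round 3: (iv) [overheat :- power_on.]. New: overheat.
overheat appears in round 3, so it is derivable.

yes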